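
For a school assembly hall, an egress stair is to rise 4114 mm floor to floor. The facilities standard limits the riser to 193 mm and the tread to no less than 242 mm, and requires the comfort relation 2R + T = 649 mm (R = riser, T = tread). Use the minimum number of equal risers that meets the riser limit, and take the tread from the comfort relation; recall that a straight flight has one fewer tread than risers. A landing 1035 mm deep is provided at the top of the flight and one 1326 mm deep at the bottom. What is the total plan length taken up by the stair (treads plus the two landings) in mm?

4114 / 193 = 21.316 → round up to 22 risers.
R = 4114 ÷ 22 = 187 mm.
T = 649 − 2·187 = 275 mm, which satisfies the 242 mm minimum.
22 risers give 21 treads; going = 21 × 275 = 5775 mm.
Add landings: 5775 + 1035 + 1326 = 8136 mm.

8136 mm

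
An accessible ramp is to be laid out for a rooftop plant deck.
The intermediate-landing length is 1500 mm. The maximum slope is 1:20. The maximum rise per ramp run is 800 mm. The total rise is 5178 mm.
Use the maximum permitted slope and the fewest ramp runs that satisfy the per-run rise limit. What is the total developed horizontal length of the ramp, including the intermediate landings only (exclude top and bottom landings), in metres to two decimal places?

⌈5178/800⌉ = 7 ramp runs. That means 6 intermediate landings.
Ramp run (horizontal) at 1:20: 5178 × 20 = 103560 mm.
6 intermediate landings contribute 6 × 1500 = 9000 mm.
Total developed length = 103560 + 9000 = 112560 mm.
= 112.56 m.

112.56 m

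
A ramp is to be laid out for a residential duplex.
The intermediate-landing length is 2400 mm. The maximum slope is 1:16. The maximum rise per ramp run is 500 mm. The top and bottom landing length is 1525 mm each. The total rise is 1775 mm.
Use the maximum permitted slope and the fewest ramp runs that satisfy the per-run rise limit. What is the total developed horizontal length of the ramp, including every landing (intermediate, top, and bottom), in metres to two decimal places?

38.65 m

⌈1775/500⌉ = 4 ramp runs. That means 3 intermediate landings.
Horizontal run for 1775 mm of rise at 1:16 is 1775 × 16 = 28400 mm.
3 intermediate landings contribute 3 × 2400 = 7200 mm.
Top and bottom landings: 2 × 1525 = 3050 mm.
Total = 28400 + 7200 + 3050 = 38650 mm.
= 38.65 m.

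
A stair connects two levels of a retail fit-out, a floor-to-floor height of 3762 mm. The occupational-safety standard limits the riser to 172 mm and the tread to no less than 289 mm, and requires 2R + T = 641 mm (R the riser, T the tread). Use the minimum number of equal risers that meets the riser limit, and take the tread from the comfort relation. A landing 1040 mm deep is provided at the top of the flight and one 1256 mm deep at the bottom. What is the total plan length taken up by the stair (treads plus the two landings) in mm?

⌈3762/172⌉ = 22 risers.
R = 3762 ÷ 22 = 171 mm.
T = 641 − 2·171 = 299 mm, which satisfies the 289 mm minimum.
Going = (22 − 1) × 299 = 6279 mm.
Add landings: 6279 + 1040 + 1256 = 8575 mm.

8575 mm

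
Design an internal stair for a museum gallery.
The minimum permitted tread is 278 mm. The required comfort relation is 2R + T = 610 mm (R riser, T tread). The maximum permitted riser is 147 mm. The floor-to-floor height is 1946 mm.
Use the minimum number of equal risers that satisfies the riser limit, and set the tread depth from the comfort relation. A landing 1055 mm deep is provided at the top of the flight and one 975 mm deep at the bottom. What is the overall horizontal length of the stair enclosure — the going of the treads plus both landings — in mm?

6346 mm

1946 / 147 = 13.24, so 14 risers are needed.
R = 1946 ÷ 14 = 139 mm.
From 2R + T = 610: T = 610 − 278 = 332 mm.
Treads = 14 − 1 = 13; going = 13 × 332 = 4316 mm.
Add landings: 4316 + 1055 + 975 = 6346 mm.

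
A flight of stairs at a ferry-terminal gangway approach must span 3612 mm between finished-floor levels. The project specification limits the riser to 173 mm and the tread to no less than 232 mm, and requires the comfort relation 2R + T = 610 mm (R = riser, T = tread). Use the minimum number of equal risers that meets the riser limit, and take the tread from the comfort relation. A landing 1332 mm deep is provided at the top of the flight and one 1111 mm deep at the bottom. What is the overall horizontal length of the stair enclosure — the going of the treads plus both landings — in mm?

3612 / 173 = 20.879 → round up to 21 risers.
Each riser is 3612/21 = 172 mm (≤ 173 mm).
From 2R + T = 610: T = 610 − 344 = 266 mm.
Going = (21 − 1) × 266 = 5320 mm.
Enclosure = 5320 + 1332 + 1111 = 7763 mm.

7763 mm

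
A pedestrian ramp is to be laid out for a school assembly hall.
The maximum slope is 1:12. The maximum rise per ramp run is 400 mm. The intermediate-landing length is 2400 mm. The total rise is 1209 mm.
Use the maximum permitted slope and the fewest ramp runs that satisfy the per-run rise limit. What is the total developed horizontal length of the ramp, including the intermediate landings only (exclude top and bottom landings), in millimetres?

21708 mm

1209 / 400 = 3.022 → round up to 4 ramp runs. That means 3 intermediate landings.
Horizontal run for 1209 mm of rise at 1:12 is 1209 × 12 = 14508 mm.
Intermediate landings: 3 × 2400 = 7200 mm.
Total developed length = 14508 + 7200 = 21708 mm.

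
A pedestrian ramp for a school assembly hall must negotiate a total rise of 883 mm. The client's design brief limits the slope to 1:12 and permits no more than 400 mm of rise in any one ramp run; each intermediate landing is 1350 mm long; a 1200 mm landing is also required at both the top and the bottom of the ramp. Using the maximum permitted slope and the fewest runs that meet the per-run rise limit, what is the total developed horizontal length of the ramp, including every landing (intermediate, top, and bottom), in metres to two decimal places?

15.70 m

⌈883/400⌉ = 3 ramp runs. That means 2 intermediate landings.
Horizontal run for 883 mm of rise at 1:12 is 883 × 12 = 10596 mm.
Intermediate landings: 2 × 1350 = 2700 mm.
Top and bottom landings: 2 × 1200 = 2400 mm.
Total = 10596 + 2700 + 2400 = 15696 mm.
= 15.70 m.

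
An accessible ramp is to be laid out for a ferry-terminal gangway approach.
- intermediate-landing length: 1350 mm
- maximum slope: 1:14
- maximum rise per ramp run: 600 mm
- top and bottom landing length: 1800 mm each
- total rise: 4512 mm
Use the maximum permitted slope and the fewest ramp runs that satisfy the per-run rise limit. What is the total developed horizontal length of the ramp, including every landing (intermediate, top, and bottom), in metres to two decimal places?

76.22 m

4512 / 600 = 7.52, so 8 ramp runs are needed. That means 7 intermediate landings.
Ramp run (horizontal) at 1:14: 4512 × 14 = 63168 mm.
Intermediate landings: 7 × 1350 = 9450 mm.
Top and bottom landings: 2 × 1800 = 3600 mm.
Total = 63168 + 9450 + 3600 = 76218 mm.
= 76.22 m.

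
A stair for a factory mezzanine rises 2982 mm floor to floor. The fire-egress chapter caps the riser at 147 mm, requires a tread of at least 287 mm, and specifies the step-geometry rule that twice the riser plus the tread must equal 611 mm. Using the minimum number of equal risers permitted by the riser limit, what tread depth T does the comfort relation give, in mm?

327 mm

⌈2982/147⌉ = 21 risers.
Riser R = 2982 / 21 = 142 mm, within the 147 mm limit.
T = 611 − 2·142 = 327 mm, which satisfies the 287 mm minimum.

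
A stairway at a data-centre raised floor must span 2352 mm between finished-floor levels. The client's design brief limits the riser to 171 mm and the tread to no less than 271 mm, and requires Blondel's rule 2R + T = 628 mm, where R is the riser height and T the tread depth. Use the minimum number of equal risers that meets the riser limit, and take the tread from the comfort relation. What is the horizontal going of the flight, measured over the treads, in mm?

2352 / 171 = 13.75, so 14 risers are needed.
Riser R = 2352 / 14 = 168 mm, within the 171 mm limit.
Tread T = 628 − 2 × 168 = 292 mm (≥ 271 mm).
Treads = 14 − 1 = 13; going = 13 × 292 = 3796 mm.

3796 mm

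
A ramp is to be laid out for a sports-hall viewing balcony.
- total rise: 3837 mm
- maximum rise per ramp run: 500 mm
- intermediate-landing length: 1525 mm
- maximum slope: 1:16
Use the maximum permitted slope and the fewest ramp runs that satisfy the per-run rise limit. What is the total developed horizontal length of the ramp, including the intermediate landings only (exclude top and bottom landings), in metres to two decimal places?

⌈3837/500⌉ = 8 ramp runs. That means 7 intermediate landings.
Horizontal run for 3837 mm of rise at 1:16 is 3837 × 16 = 61392 mm.
7 intermediate landings contribute 7 × 1525 = 10675 mm.
Total developed length = 61392 + 10675 = 72067 mm.
= 72.07 m.

72.07 m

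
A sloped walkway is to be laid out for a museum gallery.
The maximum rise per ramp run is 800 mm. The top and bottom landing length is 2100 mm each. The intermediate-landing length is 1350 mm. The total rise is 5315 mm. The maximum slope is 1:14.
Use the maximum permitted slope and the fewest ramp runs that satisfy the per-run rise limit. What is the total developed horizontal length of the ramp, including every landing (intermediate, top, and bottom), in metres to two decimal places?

5315 / 800 = 6.64, so 7 ramp runs are needed. That means 6 intermediate landings.
Horizontal run for 5315 mm of rise at 1:14 is 5315 × 14 = 74410 mm.
6 intermediate landings contribute 6 × 1350 = 8100 mm.
Top and bottom landings: 2 × 2100 = 4200 mm.
Total = 74410 + 8100 + 4200 = 86710 mm.
= 86.71 m.

86.71 m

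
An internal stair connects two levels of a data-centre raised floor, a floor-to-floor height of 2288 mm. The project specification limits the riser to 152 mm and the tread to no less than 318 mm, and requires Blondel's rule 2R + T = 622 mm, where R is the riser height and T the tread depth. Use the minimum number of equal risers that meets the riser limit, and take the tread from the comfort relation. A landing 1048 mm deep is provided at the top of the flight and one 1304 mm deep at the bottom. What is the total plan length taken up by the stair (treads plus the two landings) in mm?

7392 mm

⌈2288/152⌉ = 16 risers.
Riser R = 2288 / 16 = 143 mm, within the 152 mm limit.
T = 622 − 2·143 = 336 mm, which satisfies the 318 mm minimum.
Going = (16 − 1) × 336 = 5040 mm.
Add landings: 5040 + 1048 + 1304 = 7392 mm.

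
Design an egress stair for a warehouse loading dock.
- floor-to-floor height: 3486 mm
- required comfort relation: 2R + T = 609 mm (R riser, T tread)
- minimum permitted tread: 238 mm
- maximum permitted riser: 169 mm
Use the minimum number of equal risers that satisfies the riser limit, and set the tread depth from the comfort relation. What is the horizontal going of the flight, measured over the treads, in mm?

At most 169 each: 3486/169 = 20.63, giving 21 risers.
Each riser is 3486/21 = 166 mm (≤ 169 mm).
From 2R + T = 609: T = 609 − 332 = 277 mm.
Going = (21 − 1) × 277 = 5540 mm.

5540 mm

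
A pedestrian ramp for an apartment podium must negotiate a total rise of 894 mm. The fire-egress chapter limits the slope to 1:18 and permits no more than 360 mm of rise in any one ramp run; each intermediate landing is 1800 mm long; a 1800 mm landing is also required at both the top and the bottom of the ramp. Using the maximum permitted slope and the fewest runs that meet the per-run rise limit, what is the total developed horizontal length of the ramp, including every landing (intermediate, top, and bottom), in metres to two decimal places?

At most 360 each: 894/360 = 2.48, giving 3 ramp runs. That means 2 intermediate landings.
Ramp run (horizontal) at 1:18: 894 × 18 = 16092 mm.
Intermediate landings: 2 × 1800 = 3600 mm.
Top and bottom landings: 2 × 1800 = 3600 mm.
Total = 16092 + 3600 + 3600 = 23292 mm.
= 23.29 m.

23.29 m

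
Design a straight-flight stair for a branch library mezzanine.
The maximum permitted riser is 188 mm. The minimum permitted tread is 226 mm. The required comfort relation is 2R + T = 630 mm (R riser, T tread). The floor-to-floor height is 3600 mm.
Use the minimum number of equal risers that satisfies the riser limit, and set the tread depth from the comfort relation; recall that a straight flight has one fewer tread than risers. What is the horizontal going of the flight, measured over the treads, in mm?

At most 188 each: 3600/188 = 19.15, giving 20 risers.
R = 3600 ÷ 20 = 180 mm.
T = 630 − 2·180 = 270 mm, which satisfies the 226 mm minimum.
20 risers give 19 treads; going = 19 × 270 = 5130 mm.

5130 mm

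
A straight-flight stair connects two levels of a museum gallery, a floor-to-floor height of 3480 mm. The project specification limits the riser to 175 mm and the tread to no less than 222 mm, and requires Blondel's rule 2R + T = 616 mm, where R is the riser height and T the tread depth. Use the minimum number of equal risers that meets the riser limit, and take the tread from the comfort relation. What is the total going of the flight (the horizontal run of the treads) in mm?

At most 175 each: 3480/175 = 19.89, giving 20 risers.
R = 3480 ÷ 20 = 174 mm.
From 2R + T = 616: T = 616 − 348 = 268 mm.
20 risers give 19 treads; going = 19 × 268 = 5092 mm.

5092 mm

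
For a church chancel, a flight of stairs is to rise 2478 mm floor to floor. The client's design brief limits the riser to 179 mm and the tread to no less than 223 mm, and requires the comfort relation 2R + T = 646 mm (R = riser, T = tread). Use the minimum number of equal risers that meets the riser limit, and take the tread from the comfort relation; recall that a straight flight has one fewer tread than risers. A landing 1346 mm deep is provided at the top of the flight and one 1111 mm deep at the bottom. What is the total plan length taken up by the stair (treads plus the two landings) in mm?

2478 / 179 = 13.844 → round up to 14 risers.
Riser R = 2478 / 14 = 177 mm, within the 179 mm limit.
Tread T = 646 − 2 × 177 = 292 mm (≥ 223 mm).
Treads = 14 − 1 = 13; going = 13 × 292 = 3796 mm.
Enclosure = 3796 + 1346 + 1111 = 6253 mm.

6253 mm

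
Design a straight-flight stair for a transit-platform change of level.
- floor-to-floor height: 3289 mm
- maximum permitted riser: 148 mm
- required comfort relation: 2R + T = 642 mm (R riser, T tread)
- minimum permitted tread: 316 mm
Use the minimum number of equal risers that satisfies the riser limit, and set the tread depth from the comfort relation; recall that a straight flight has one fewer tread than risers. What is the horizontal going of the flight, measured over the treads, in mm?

7832 mm

3289 / 148 = 22.22, so 23 risers are needed.
Riser R = 3289 / 23 = 143 mm, within the 148 mm limit.
Tread T = 642 − 2 × 143 = 356 mm (≥ 316 mm).
23 risers give 22 treads; going = 22 × 356 = 7832 mm.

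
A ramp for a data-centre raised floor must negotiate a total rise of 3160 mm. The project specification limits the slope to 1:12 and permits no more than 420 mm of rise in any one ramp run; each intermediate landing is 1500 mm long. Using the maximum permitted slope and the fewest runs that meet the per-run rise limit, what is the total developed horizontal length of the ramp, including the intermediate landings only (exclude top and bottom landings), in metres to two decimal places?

⌈3160/420⌉ = 8 ramp runs. That means 7 intermediate landings.
Ramp run (horizontal) at 1:12: 3160 × 12 = 37920 mm.
7 intermediate landings contribute 7 × 1500 = 10500 mm.
Developed length = 37920 + 10500 = 48420 mm.
= 48.42 m.

48.42 m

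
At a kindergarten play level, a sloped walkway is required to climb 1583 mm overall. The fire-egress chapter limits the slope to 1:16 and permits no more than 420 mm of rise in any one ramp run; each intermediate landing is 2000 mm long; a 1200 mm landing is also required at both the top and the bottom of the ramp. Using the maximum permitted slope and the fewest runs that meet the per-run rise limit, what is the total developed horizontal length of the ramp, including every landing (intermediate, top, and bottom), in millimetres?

⌈1583/420⌉ = 4 ramp runs. That means 3 intermediate landings.
Horizontal run for 1583 mm of rise at 1:16 is 1583 × 16 = 25328 mm.
Intermediate landings: 3 × 2000 = 6000 mm.
Top and bottom landings: 2 × 1200 = 2400 mm.
Total = 25328 + 6000 + 2400 = 33728 mm.

33728 mm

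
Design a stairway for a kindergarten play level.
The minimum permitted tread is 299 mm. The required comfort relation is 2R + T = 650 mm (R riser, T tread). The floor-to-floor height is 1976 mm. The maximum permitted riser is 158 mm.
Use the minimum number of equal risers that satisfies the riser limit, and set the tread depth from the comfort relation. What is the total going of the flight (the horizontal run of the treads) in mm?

1976 / 158 = 12.506 → round up to 13 risers.
Riser R = 1976 / 13 = 152 mm, within the 158 mm limit.
From 2R + T = 650: T = 650 − 304 = 346 mm.
13 risers give 12 treads; going = 12 × 346 = 4152 mm.

4152 mm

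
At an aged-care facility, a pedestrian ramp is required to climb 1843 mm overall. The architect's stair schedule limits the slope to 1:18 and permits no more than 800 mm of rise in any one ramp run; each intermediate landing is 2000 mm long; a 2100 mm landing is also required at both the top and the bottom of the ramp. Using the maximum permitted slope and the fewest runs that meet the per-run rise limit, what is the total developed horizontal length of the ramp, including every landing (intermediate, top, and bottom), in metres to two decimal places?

41.37 m

1843 / 800 = 2.304 → round up to 3 ramp runs. That means 2 intermediate landings.
Ramp run (horizontal) at 1:18: 1843 × 18 = 33174 mm.
Intermediate landings: 2 × 2000 = 4000 mm.
Top and bottom landings: 2 × 2100 = 4200 mm.
Total = 33174 + 4000 + 4200 = 41374 mm.
= 41.37 m.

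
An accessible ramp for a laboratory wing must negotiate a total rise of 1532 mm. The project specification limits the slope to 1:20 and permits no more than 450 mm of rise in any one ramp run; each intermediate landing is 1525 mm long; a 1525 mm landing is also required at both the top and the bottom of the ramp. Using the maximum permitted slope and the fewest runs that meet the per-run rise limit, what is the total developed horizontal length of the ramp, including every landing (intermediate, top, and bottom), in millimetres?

At most 450 each: 1532/450 = 3.40, giving 4 ramp runs. That means 3 intermediate landings.
Horizontal run for 1532 mm of rise at 1:20 is 1532 × 20 = 30640 mm.
3 intermediate landings contribute 3 × 1525 = 4575 mm.
Top and bottom landings: 2 × 1525 = 3050 mm.
Total = 30640 + 4575 + 3050 = 38265 mm.

38265 mm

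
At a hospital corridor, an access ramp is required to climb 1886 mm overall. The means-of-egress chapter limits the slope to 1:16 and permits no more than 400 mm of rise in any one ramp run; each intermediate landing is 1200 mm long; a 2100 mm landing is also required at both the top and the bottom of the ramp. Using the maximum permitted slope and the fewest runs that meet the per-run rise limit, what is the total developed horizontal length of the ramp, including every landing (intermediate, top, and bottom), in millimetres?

At most 400 each: 1886/400 = 4.71, giving 5 ramp runs. That means 4 intermediate landings.
Ramp run (horizontal) at 1:16: 1886 × 16 = 30176 mm.
4 intermediate landings contribute 4 × 1200 = 4800 mm.
Top and bottom landings: 2 × 2100 = 4200 mm.
Total = 30176 + 4800 + 4200 = 39176 mm.

39176 mm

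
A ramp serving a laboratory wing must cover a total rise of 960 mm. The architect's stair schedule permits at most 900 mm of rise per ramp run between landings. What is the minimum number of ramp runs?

2 runs

960 / 900 = 1.067 → round up to 2 ramp runs.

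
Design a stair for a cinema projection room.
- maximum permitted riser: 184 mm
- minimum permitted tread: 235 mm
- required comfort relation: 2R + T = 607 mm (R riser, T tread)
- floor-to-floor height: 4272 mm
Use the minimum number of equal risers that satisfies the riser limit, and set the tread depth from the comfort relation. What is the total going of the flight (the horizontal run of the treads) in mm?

5773 mm

At most 184 each: 4272/184 = 23.22, giving 24 risers.
Riser R = 4272 / 24 = 178 mm, within the 184 mm limit.
From 2R + T = 607: T = 607 − 356 = 251 mm.
Going = (24 − 1) × 251 = 5773 mm.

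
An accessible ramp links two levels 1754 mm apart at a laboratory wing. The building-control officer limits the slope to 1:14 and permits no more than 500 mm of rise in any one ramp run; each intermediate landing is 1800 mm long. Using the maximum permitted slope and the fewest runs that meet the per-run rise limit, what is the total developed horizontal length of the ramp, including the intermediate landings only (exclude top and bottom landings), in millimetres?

29956 mm

At most 500 each: 1754/500 = 3.51, giving 4 ramp runs. That means 3 intermediate landings.
Ramp run (horizontal) at 1:14: 1754 × 14 = 24556 mm.
3 intermediate landings contribute 3 × 1800 = 5400 mm.
Developed length = 24556 + 5400 = 29956 mm.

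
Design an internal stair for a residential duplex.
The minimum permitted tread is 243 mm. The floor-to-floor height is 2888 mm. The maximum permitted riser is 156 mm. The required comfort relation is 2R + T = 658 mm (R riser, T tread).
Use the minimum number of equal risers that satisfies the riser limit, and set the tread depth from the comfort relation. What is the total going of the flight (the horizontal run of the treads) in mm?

2888 / 156 = 18.51, so 19 risers are needed.
Riser R = 2888 / 19 = 152 mm, within the 156 mm limit.
From 2R + T = 658: T = 658 − 304 = 354 mm.
19 risers give 18 treads; going = 18 × 354 = 6372 mm.

6372 mm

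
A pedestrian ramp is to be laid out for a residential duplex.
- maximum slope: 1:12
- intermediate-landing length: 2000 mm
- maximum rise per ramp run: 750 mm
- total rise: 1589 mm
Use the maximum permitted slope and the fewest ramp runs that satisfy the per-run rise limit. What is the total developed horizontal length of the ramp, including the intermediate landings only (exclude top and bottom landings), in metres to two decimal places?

1589 / 750 = 2.12, so 3 ramp runs are needed. That means 2 intermediate landings.
Horizontal run for 1589 mm of rise at 1:12 is 1589 × 12 = 19068 mm.
Intermediate landings: 2 × 2000 = 4000 mm.
Total developed length = 19068 + 4000 = 23068 mm.
= 23.07 m.

23.07 m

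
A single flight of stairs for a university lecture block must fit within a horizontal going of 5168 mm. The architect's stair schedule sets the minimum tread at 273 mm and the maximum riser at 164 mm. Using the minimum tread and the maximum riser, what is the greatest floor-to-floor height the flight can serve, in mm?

Treads that fit: ⌊5168 / 273⌋ = 18.
Risers = treads + 1 = 19.
Maximum height = 19 × 164 = 3116 mm.

3116 mm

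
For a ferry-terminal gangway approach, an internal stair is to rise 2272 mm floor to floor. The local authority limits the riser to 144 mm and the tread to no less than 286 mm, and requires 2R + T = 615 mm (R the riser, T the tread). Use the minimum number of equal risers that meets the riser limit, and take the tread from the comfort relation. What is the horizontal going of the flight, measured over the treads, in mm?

⌈2272/144⌉ = 16 risers.
Riser R = 2272 / 16 = 142 mm, within the 144 mm limit.
T = 615 − 2·142 = 331 mm, which satisfies the 286 mm minimum.
16 risers give 15 treads; going = 15 × 331 = 4965 mm.

4965 mm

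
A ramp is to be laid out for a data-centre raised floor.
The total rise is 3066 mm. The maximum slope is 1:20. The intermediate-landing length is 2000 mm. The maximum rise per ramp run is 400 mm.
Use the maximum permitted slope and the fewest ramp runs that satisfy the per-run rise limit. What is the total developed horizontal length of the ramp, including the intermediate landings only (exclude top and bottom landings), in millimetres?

3066 / 400 = 7.67, so 8 ramp runs are needed. That means 7 intermediate landings.
Horizontal run for 3066 mm of rise at 1:20 is 3066 × 20 = 61320 mm.
Intermediate landings: 7 × 2000 = 14000 mm.
Total developed length = 61320 + 14000 = 75320 mm.

75320 mm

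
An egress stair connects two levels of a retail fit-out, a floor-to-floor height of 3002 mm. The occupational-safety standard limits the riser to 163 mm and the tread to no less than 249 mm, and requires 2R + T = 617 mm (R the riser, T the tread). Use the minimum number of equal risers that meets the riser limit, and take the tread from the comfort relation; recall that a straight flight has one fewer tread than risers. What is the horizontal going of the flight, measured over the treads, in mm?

5418 mm

3002 / 163 = 18.417 → round up to 19 risers.
Riser R = 3002 / 19 = 158 mm, within the 163 mm limit.
T = 617 − 2·158 = 301 mm, which satisfies the 249 mm minimum.
Treads = 19 − 1 = 18; going = 18 × 301 = 5418 mm.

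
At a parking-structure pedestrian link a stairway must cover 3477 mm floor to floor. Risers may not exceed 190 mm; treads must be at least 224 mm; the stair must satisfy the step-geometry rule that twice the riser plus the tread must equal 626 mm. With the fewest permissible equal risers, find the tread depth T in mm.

260 mm

At most 190 each: 3477/190 = 18.30, giving 19 risers.
R = 3477 ÷ 19 = 183 mm.
From 2R + T = 626: T = 626 − 366 = 260 mm.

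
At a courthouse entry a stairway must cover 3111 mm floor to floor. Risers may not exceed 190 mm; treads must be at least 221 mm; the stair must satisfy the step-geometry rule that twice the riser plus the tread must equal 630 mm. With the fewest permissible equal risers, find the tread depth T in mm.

264 mm

⌈3111/190⌉ = 17 risers.
Each riser is 3111/17 = 183 mm (≤ 190 mm).
Tread T = 630 − 2 × 183 = 264 mm (≥ 221 mm).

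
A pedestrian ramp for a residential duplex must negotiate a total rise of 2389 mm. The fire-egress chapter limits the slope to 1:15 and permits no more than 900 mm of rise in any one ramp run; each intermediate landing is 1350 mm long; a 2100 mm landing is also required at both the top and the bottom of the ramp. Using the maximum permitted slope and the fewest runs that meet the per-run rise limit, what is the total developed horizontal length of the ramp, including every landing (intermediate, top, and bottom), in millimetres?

2389 / 900 = 2.654 → round up to 3 ramp runs. That means 2 intermediate landings.
Horizontal run for 2389 mm of rise at 1:15 is 2389 × 15 = 35835 mm.
2 intermediate landings contribute 2 × 1350 = 2700 mm.
Top and bottom landings: 2 × 2100 = 4200 mm.
Total = 35835 + 2700 + 4200 = 42735 mm.

42735 mm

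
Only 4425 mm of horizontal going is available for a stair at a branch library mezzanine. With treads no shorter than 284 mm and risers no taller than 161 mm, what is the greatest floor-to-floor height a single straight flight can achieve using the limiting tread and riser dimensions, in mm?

2576 mm

4425 / 284 = 15.58, so 15 treads fit.
Risers = treads + 1 = 16.
Maximum height = 16 × 161 = 2576 mm.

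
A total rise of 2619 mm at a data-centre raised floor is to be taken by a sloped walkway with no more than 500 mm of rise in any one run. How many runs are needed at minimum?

2619 / 500 = 5.24, so 6 ramp runs are needed.

6 runs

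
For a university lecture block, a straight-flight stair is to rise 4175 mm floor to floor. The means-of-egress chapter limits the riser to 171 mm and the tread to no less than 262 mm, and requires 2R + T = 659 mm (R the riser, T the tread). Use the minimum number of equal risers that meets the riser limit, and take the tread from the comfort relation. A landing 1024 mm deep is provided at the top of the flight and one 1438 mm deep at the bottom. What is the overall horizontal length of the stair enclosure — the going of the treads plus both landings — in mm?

⌈4175/171⌉ = 25 risers.
R = 4175 ÷ 25 = 167 mm.
T = 659 − 2·167 = 325 mm, which satisfies the 262 mm minimum.
Treads = 25 − 1 = 24; going = 24 × 325 = 7800 mm.
Add landings: 7800 + 1024 + 1438 = 10262 mm.

10262 mm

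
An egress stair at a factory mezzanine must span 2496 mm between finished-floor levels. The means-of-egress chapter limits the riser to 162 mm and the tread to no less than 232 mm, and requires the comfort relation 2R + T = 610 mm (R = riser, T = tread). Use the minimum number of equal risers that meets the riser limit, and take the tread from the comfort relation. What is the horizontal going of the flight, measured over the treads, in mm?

⌈2496/162⌉ = 16 risers.
R = 2496 ÷ 16 = 156 mm.
T = 610 − 2·156 = 298 mm, which satisfies the 232 mm minimum.
Treads = 16 − 1 = 15; going = 15 × 298 = 4470 mm.

4470 mm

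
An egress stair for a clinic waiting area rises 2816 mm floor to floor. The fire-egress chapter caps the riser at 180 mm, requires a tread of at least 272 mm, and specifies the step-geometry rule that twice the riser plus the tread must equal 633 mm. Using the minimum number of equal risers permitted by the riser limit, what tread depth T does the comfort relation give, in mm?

281 mm

At most 180 each: 2816/180 = 15.64, giving 16 risers.
Riser R = 2816 / 16 = 176 mm, within the 180 mm limit.
T = 633 − 2·176 = 281 mm, which satisfies the 272 mm minimum.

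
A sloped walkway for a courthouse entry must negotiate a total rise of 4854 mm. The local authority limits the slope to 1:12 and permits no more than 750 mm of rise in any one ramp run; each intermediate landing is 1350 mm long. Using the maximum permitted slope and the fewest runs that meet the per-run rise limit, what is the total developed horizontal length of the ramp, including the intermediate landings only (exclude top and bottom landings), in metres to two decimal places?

66.35 m

4854 / 750 = 6.47, so 7 ramp runs are needed. That means 6 intermediate landings.
Ramp run (horizontal) at 1:12: 4854 × 12 = 58248 mm.
6 intermediate landings contribute 6 × 1350 = 8100 mm.
Total developed length = 58248 + 8100 = 66348 mm.
= 66.35 m.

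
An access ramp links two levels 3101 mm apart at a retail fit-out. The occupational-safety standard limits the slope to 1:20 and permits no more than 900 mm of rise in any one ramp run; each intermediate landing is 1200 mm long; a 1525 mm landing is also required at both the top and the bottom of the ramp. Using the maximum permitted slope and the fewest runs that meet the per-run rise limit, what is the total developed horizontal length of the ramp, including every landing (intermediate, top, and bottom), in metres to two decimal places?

68.67 m

3101 / 900 = 3.45, so 4 ramp runs are needed. That means 3 intermediate landings.
Horizontal run for 3101 mm of rise at 1:20 is 3101 × 20 = 62020 mm.
3 intermediate landings contribute 3 × 1200 = 3600 mm.
Top and bottom landings: 2 × 1525 = 3050 mm.
Total = 62020 + 3600 + 3050 = 68670 mm.
= 68.67 m.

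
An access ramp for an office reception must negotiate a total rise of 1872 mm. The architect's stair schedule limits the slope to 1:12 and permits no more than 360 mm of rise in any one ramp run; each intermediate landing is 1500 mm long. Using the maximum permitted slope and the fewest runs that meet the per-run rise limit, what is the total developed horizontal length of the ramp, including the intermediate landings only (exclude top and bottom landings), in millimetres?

⌈1872/360⌉ = 6 ramp runs. That means 5 intermediate landings.
Horizontal run for 1872 mm of rise at 1:12 is 1872 × 12 = 22464 mm.
5 intermediate landings contribute 5 × 1500 = 7500 mm.
Developed length = 22464 + 7500 = 29964 mm.

29964 mm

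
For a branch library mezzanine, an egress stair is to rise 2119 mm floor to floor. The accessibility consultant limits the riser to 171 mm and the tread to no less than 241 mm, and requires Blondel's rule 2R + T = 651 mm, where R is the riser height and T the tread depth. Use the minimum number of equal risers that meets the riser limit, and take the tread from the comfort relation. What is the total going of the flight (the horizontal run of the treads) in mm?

2119 / 171 = 12.39, so 13 risers are needed.
Each riser is 2119/13 = 163 mm (≤ 171 mm).
Tread T = 651 − 2 × 163 = 325 mm (≥ 241 mm).
Going = (13 − 1) × 325 = 3900 mm.

3900 mm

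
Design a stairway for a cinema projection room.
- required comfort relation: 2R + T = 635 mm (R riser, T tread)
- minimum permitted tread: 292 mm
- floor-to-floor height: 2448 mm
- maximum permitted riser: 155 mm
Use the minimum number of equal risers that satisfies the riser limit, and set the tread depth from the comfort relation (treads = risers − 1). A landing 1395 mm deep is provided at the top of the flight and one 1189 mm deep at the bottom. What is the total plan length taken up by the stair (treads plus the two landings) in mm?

2448 / 155 = 15.79, so 16 risers are needed.
Riser R = 2448 / 16 = 153 mm, within the 155 mm limit.
Tread T = 635 − 2 × 153 = 329 mm (≥ 292 mm).
Treads = 16 − 1 = 15; going = 15 × 329 = 4935 mm.
Enclosure = 4935 + 1395 + 1189 = 7519 mm.

7519 mm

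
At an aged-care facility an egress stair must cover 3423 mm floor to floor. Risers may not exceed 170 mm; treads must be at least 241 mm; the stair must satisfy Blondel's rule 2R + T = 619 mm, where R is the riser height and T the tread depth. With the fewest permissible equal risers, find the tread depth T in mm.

293 mm

3423 / 170 = 20.135 → round up to 21 risers.
Each riser is 3423/21 = 163 mm (≤ 170 mm).
From 2R + T = 619: T = 619 − 326 = 293 mm.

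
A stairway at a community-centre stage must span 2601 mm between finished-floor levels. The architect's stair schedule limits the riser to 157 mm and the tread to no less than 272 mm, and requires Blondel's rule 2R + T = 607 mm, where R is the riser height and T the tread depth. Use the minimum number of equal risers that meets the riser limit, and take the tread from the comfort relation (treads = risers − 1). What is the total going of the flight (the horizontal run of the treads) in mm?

2601 / 157 = 16.57, so 17 risers are needed.
Each riser is 2601/17 = 153 mm (≤ 157 mm).
From 2R + T = 607: T = 607 − 306 = 301 mm.
17 risers give 16 treads; going = 16 × 301 = 4816 mm.

4816 mm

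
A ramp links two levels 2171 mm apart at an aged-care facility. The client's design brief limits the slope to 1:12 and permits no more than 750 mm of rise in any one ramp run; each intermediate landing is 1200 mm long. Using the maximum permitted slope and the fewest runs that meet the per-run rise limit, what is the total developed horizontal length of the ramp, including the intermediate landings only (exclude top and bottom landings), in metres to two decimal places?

28.45 m

⌈2171/750⌉ = 3 ramp runs. That means 2 intermediate landings.
Horizontal run for 2171 mm of rise at 1:12 is 2171 × 12 = 26052 mm.
2 intermediate landings contribute 2 × 1200 = 2400 mm.
Developed length = 26052 + 2400 = 28452 mm.
= 28.45 m.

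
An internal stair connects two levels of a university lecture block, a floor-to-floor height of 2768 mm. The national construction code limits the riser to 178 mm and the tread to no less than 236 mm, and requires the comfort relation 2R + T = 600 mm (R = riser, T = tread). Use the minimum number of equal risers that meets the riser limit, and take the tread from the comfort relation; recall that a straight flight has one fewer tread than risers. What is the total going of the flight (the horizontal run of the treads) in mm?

3810 mm

2768 / 178 = 15.551 → round up to 16 risers.
Each riser is 2768/16 = 173 mm (≤ 178 mm).
From 2R + T = 600: T = 600 − 346 = 254 mm.
16 risers give 15 treads; going = 15 × 254 = 3810 mm.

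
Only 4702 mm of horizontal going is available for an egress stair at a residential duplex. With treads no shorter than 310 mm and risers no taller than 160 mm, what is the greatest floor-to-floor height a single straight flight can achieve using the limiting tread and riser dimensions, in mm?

2560 mm

4702 / 310 = 15.17, so 15 treads fit.
Risers = treads + 1 = 16.
Maximum height = 16 × 160 = 2560 mm.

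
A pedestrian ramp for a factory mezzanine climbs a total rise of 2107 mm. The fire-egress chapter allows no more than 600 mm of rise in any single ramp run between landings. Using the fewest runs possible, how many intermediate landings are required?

3 intermediate landings

2107 / 600 = 3.512 → round up to 4 ramp runs.
4 runs are separated by 3 intermediate landings.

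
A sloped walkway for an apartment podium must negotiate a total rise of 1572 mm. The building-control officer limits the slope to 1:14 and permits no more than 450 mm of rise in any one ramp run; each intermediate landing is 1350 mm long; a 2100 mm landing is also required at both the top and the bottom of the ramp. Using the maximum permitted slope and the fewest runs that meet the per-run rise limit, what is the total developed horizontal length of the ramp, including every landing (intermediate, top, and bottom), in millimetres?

1572 / 450 = 3.49, so 4 ramp runs are needed. That means 3 intermediate landings.
Horizontal run for 1572 mm of rise at 1:14 is 1572 × 14 = 22008 mm.
3 intermediate landings contribute 3 × 1350 = 4050 mm.
Top and bottom landings: 2 × 2100 = 4200 mm.
Total = 22008 + 4050 + 4200 = 30258 mm.

30258 mm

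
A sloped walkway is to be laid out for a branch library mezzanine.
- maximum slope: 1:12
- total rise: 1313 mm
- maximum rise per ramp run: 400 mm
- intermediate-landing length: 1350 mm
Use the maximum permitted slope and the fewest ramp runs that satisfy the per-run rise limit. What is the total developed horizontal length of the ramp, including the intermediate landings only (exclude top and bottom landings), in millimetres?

1313 / 400 = 3.283 → round up to 4 ramp runs. That means 3 intermediate landings.
Ramp run (horizontal) at 1:12: 1313 × 12 = 15756 mm.
Intermediate landings: 3 × 1350 = 4050 mm.
Total developed length = 15756 + 4050 = 19806 mm.

19806 mm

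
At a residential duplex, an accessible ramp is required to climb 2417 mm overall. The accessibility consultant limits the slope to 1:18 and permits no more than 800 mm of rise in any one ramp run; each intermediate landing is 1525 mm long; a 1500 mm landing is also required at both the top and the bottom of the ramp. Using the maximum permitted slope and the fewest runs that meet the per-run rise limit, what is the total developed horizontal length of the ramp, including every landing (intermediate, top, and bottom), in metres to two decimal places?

51.08 m

⌈2417/800⌉ = 4 ramp runs. That means 3 intermediate landings.
Horizontal run for 2417 mm of rise at 1:18 is 2417 × 18 = 43506 mm.
Intermediate landings: 3 × 1525 = 4575 mm.
Top and bottom landings: 2 × 1500 = 3000 mm.
Total = 43506 + 4575 + 3000 = 51081 mm.
= 51.08 m.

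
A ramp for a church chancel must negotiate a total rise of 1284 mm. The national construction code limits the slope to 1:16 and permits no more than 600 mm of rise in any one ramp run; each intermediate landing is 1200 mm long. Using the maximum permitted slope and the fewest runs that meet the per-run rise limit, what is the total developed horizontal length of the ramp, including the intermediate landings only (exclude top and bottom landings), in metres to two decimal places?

22.94 m

1284 / 600 = 2.14, so 3 ramp runs are needed. That means 2 intermediate landings.
Ramp run (horizontal) at 1:16: 1284 × 16 = 20544 mm.
Intermediate landings: 2 × 1200 = 2400 mm.
Developed length = 20544 + 2400 = 22944 mm.
= 22.94 m.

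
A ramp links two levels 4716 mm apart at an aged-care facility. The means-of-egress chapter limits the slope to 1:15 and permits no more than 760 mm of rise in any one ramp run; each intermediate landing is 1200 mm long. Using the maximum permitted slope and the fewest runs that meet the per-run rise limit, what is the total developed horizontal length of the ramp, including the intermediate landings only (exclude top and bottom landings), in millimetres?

4716 / 760 = 6.205 → round up to 7 ramp runs. That means 6 intermediate landings.
Ramp run (horizontal) at 1:15: 4716 × 15 = 70740 mm.
Intermediate landings: 6 × 1200 = 7200 mm.
Total developed length = 70740 + 7200 = 77940 mm.

77940 mm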